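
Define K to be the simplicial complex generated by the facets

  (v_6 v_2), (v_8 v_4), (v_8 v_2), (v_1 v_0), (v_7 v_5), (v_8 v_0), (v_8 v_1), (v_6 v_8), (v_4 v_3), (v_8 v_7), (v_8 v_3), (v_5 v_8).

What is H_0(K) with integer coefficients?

H_0 ≅ Z.

K has 9 vertices, 12 edges.
rank ∂_0 = 0, rank ∂_1 = 8 ⇒ b_0 = 9 − 0 − 8 = 1; all invariant factors of ∂_1 are 1 so no torsion. So H_0 = Z.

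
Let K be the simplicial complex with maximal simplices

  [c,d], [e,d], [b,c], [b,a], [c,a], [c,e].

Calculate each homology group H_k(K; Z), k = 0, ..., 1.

K has 5 vertices, 6 edges.
rank ∂_0 = 0, rank ∂_1 = 4 ⇒ b_0 = 5 − 0 − 4 = 1; all invariant factors of ∂_1 are 1 so no torsion. So H_0 = Z.
rank ∂_1 = 4, rank ∂_2 = 0 ⇒ b_1 = 6 − 4 − 0 = 2. So H_1 = Z^2.

H_0 ≅ Z,  H_1 ≅ Z^2.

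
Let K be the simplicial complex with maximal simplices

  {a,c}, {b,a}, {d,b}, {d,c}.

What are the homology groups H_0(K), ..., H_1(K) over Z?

We work with the vertex ordering a < b < c < d. The simplices of K, each written with vertices in increasing order, are:

  0-simplices (4): a, b, c, d
  1-simplices (4): ab, ac, bd, cd

giving chain groups C_0 ≅ Z^4, C_1 ≅ Z^4.

∂_1: C_1 → C_0 sends each edge [p,q] (with p < q) to q − p. For instance
  ∂ab = b − a.
As a 4×4 matrix over Z this has rank 3, with invariant factors (1,1,1).

Now H_k = ker ∂_k / im ∂_{k+1}, so:

  H_0: rank C_0 − rank ∂_1 = 4 − 3 = 1, and the invariant factors of ∂_1 are all 1, so H_0 ≅ Z.
  H_1: rank ker ∂_1 − rank ∂_2 = (4 − 3) − 0 = 1, and there is no ∂_2, so H_1 ≅ Z.

H_0 ≅ Z,  H_1 ≅ Z.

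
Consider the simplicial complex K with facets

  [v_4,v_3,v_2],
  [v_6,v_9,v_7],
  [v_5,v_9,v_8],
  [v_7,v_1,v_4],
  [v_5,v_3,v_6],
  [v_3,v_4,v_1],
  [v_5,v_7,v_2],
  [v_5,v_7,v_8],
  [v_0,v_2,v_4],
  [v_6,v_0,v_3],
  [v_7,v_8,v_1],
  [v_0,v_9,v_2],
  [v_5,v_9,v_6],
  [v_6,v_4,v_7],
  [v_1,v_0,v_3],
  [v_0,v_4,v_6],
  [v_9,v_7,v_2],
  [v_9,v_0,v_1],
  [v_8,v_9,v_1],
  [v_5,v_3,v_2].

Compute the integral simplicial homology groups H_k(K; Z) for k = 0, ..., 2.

Take the total order v_0 < v_1 < v_2 < v_3 < v_4 < v_5 < v_6 < v_7 < v_8 < v_9 on the vertex set. Then K (dimension 2) consists of the simplices:

  0-simplices (10): [v_0], [v_1], [v_2], [v_3], [v_4], [v_5], [v_6], [v_7], [v_8], [v_9]
  1-simplices (30): (30 of them)
  2-simplices (20): (20 of them)

so the chain groups are C_0 ≅ Z^10, C_1 ≅ Z^30, C_2 ≅ Z^20.

∂_1: C_1 → C_0 is given by ∂[p,q] = [q] − [p].
The 10×30 boundary matrix has rank 9 and Smith normal form diag(1,1,1,1,1,1,1,1,1).

Boundary ∂_2: C_2 → C_1 acts by ∂[p,q,r] = [q,r] − [p,r] + [p,q]. For instance
  ∂[v_3,v_5,v_6] = [v_5,v_6] − [v_3,v_6] + [v_3,v_5],
  ∂[v_5,v_8,v_9] = [v_8,v_9] − [v_5,v_9] + [v_5,v_8].
As a 30×20 matrix over Z this has rank 20, with invariant factors (1,1,1,1,1,1,1,1,1,1,1,1,1,1,1,1,1,1,1,2).

Now H_k = ker ∂_k / im ∂_{k+1}, so:

  H_0: rank C_0 − rank ∂_1 = 10 − 9 = 1, and the invariant factors of ∂_1 are all 1, so H_0 ≅ Z.
  H_1: rank ker ∂_1 − rank ∂_2 = (30 − 9) − 20 = 1, and ∂_2 has invariant factor 2 > 1, so H_1 ≅ Z ⊕ Z/2Z.
  H_2: rank ker ∂_2 − rank ∂_3 = (20 − 20) − 0 = 0, and there is no ∂_3, so H_2 ≅ 0.

As a check, the Euler characteristic is 10 − 30 + 20 = 0, which agrees with 1 − 1 + 0 = 0.

H_0 = Z,  H_1 = Z ⊕ Z/2Z,  H_2 = 0.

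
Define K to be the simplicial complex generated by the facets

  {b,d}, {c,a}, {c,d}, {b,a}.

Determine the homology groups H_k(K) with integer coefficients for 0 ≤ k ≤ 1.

H_0 ≅ Z,  H_1 ≅ Z.

Take the total order a < b < c < d on the vertex set. Then K (dimension 1) consists of the simplices:

  0-simplices (4): a, b, c, d
  1-simplices (4): ab, ac, bd, cd

giving chain groups C_0 ≅ Z^4, C_1 ≅ Z^4.

∂_1: C_1 → C_0 is given by ∂[p,q] = [q] − [p]. For instance
  ∂ac = c − a.
This gives a 4×4 integer matrix of rank 3; reducing to Smith normal form yields diagonal entries (1,1,1).

Reading off H_k = ker ∂_k / im ∂_{k+1}:

  H_0: rank C_0 − rank ∂_1 = 4 − 3 = 1, and the invariant factors of ∂_1 are all 1, so H_0 ≅ Z.
  H_1: rank ker ∂_1 − rank ∂_2 = (4 − 3) − 0 = 1, and there is no ∂_2, so H_1 ≅ Z.

As a check, the Euler characteristic is 4 − 4 = 0, which agrees with 1 − 1 = 0.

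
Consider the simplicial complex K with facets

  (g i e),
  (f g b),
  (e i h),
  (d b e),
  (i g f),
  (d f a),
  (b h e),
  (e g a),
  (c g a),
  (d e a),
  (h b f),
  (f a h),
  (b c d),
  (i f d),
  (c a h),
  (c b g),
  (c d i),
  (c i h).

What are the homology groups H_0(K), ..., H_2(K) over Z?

H_0 = Z,  H_1 = Z^2,  H_2 = Z.

We work with the vertex ordering a < b < c < d < e < f < g < h < i. The simplices of K, each written with vertices in increasing order, are:

  0-simplices (9): a, b, c, d, e, f, g, h, i
  1-simplices (27): ac, ad, ae, af, ag, ah, bc, bd, be, bf, bg, bh, cd, cg, ch, ci, de, df, di, eg, eh, ei, fg, fh, fi, gi, hi
  2-simplices (18): acg, ach, ade, adf, aeg, afh, bcd, bcg, bde, beh, bfg, bfh, cdi, chi, dfi, egi, ehi, fgi

so the chain groups are C_0 ≅ Z^9, C_1 ≅ Z^27, C_2 ≅ Z^18.

∂_1: C_1 → C_0 maps an edge to its endpoints' difference, ∂[p,q] = q − p. For instance
  ∂fi = i − f.
The resulting 9×27 matrix has rank 8, and its Smith normal form has invariant factors (1,1,1,1,1,1,1,1).

The boundary map ∂_2: C_2 → C_1 acts by ∂[p,q,r] = [q,r] − [p,r] + [p,q]. For instance
  ∂ade = de − ae + ad,
  ∂bde = de − be + bd.
The 27×18 boundary matrix has rank 17 and Smith normal form diag(1,1,1,1,1,1,1,1,1,1,1,1,1,1,1,1,1).

Reading off H_k = ker ∂_k / im ∂_{k+1}:

  H_0: rank C_0 − rank ∂_1 = 9 − 8 = 1, and the invariant factors of ∂_1 are all 1, so H_0 ≅ Z.
  H_1: rank ker ∂_1 − rank ∂_2 = (27 − 8) − 17 = 2, and the invariant factors of ∂_2 are all 1, so H_1 ≅ Z^2.
  H_2: rank ker ∂_2 − rank ∂_3 = (18 − 17) − 0 = 1, and there is no ∂_3, so H_2 ≅ Z.

As a check, the Euler characteristic is 9 − 27 + 18 = 0, which agrees with 1 − 2 + 1 = 0.
(K is a triangulation of the torus T^2.)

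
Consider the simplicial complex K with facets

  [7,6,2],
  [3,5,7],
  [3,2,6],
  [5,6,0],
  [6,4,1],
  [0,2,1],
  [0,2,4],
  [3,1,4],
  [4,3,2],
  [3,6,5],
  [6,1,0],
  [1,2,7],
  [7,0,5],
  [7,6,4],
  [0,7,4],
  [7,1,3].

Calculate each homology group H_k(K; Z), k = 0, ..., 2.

We work with the vertex ordering 0 < 1 < 2 < 3 < 4 < 5 < 6 < 7. The simplices of K, each written with vertices in increasing order, are:

  0-simplices (8): [0], [1], [2], [3], [4], [5], [6], [7]
  1-simplices (24): (24 of them)
  2-simplices (16): [0,1,2], [0,1,6], [0,2,4], [0,4,7], [0,5,6], [0,5,7], [1,2,7], [1,3,4], [1,3,7], [1,4,6], [2,3,4], [2,3,6], [2,6,7], [3,5,6], [3,5,7], [4,6,7]

so the chain groups are C_0 ≅ Z^8, C_1 ≅ Z^24, C_2 ≅ Z^16.

∂_1: C_1 → C_0 sends each edge [p,q] (with p < q) to q − p.
The resulting 8×24 matrix has rank 7, and its Smith normal form has invariant factors (1,1,1,1,1,1,1).

∂_2: C_2 → C_1 sends each 2-simplex [p,q,r] to [q,r] − [p,r] + [p,q]. For instance
  ∂[1,2,7] = [2,7] − [1,7] + [1,2],
  ∂[1,3,4] = [3,4] − [1,4] + [1,3].
The resulting 24×16 matrix has rank 15, and its Smith normal form has invariant factors (1,1,1,1,1,1,1,1,1,1,1,1,1,1,1).

Reading off H_k = ker ∂_k / im ∂_{k+1}:

  H_0: rank C_0 − rank ∂_1 = 8 − 7 = 1, and the invariant factors of ∂_1 are all 1, so H_0 = Z.
  H_1: rank ker ∂_1 − rank ∂_2 = (24 − 7) − 15 = 2, and the invariant factors of ∂_2 are all 1, so H_1 = Z^2.
  H_2: rank ker ∂_2 − rank ∂_3 = (16 − 15) − 0 = 1, and there is no ∂_3, so H_2 = Z.

H_0 = Z,  H_1 = Z^2,  H_2 = Z.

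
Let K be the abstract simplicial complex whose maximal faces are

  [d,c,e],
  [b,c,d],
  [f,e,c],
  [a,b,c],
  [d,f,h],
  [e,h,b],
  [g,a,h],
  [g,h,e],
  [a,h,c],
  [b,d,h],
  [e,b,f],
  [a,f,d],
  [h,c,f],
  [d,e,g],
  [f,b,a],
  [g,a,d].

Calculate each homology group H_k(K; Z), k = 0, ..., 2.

H_0 ≅ Z,  H_1 ≅ Z^2,  H_2 ≅ Z.

Fix the vertex order a < b < c < d < e < f < g < h and write every simplex with vertices in increasing order. Then dim K = 2 and the simplices of K are:

  0-simplices (8): a, b, c, d, e, f, g, h
  1-simplices (24): ab, ac, ad, af, ag, ah, bc, bd, be, bf, bh, cd, ce, cf, ch, de, df, dg, dh, ef, eg, eh, fh, gh
  2-simplices (16): abc, abf, ach, adf, adg, agh, bcd, bdh, bef, beh, cde, cef, cfh, deg, dfh, egh

giving chain groups C_0 ≅ Z^8, C_1 ≅ Z^24, C_2 ≅ Z^16.

The boundary map ∂_1: C_1 → C_0 sends each edge [p,q] (with p < q) to q − p. For instance
  ∂ag = g − a.
As a 8×24 matrix over Z this has rank 7, with invariant factors (1,1,1,1,1,1,1).

The boundary map ∂_2: C_2 → C_1 acts by ∂[p,q,r] = [q,r] − [p,r] + [p,q]. For instance
  ∂agh = gh − ah + ag,
  ∂bcd = cd − bd + bc.
This gives a 24×16 integer matrix of rank 15; reducing to Smith normal form yields diagonal entries (1,1,1,1,1,1,1,1,1,1,1,1,1,1,1).

Computing H_k = (kernel of ∂_k) / (image of ∂_{k+1}):

  H_0: rank C_0 − rank ∂_1 = 8 − 7 = 1, and the invariant factors of ∂_1 are all 1, so H_0 ≅ Z.
  H_1: rank ker ∂_1 − rank ∂_2 = (24 − 7) − 15 = 2, and the invariant factors of ∂_2 are all 1, so H_1 ≅ Z^2.
  H_2: rank ker ∂_2 − rank ∂_3 = (16 − 15) − 0 = 1, and there is no ∂_3, so H_2 ≅ Z.

(K is a triangulation of the torus T^2.)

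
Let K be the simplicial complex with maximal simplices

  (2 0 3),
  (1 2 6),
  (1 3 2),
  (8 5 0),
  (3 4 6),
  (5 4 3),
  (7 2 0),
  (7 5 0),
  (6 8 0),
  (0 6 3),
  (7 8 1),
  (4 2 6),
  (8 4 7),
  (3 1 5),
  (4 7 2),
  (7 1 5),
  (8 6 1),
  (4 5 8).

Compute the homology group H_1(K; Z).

Fix the vertex order 0 < 1 < 2 < 3 < 4 < 5 < 6 < 7 < 8 and write every simplex with vertices in increasing order. Then dim K = 2 and the simplices of K are:

  0-simplices (9): [0], [1], [2], [3], [4], [5], [6], [7], [8]
  1-simplices (27): (27 of them)
  2-simplices (18): [0,2,3], [0,2,7], [0,3,6], [0,5,7], [0,5,8], [0,6,8], [1,2,3], [1,2,6], [1,3,5], [1,5,7], [1,6,8], [1,7,8], [2,4,6], [2,4,7], [3,4,5], [3,4,6], [4,5,8], [4,7,8]

Hence C_0 ≅ Z^9, C_1 ≅ Z^27, C_2 ≅ Z^18.

The boundary map ∂_1: C_1 → C_0 sends each edge [p,q] (with p < q) to q − p. For instance
  ∂[4,5] = [5] − [4].
The resulting 9×27 matrix has rank 8, and its Smith normal form has invariant factors (1,1,1,1,1,1,1,1).

∂_2: C_2 → C_1 acts by ∂[p,q,r] = [q,r] − [p,r] + [p,q]. For instance
  ∂[1,6,8] = [6,8] − [1,8] + [1,6],
  ∂[3,4,6] = [4,6] − [3,6] + [3,4].
The 27×18 boundary matrix has rank 18 and Smith normal form diag(1,1,1,1,1,1,1,1,1,1,1,1,1,1,1,1,1,2).

Reading off H_k = ker ∂_k / im ∂_{k+1}:

  H_1: rank ker ∂_1 − rank ∂_2 = (27 − 8) − 18 = 1, and ∂_2 has invariant factor 2 > 1, so H_1 = Z ⊕ Z/2.

H_1 ≅ Z ⊕ Z/2.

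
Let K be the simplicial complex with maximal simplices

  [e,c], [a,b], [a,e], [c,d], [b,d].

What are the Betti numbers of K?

b_0 = 1, b_1 = 1.

Order the vertices as a < b < c < d < e. Listing each simplex with vertices in this order, K has dimension 1 with simplices:

  0-simplices (5): a, b, c, d, e
  1-simplices (5): ab, ae, bd, cd, ce

giving chain groups C_0 ≅ Z^5, C_1 ≅ Z^5.

∂_1: C_1 → C_0 maps an edge to its endpoints' difference, ∂[p,q] = q − p. For instance
  ∂cd = d − c.
This gives a 5×5 integer matrix of rank 4; reducing to Smith normal form yields diagonal entries (1,1,1,1).

Now H_k = ker ∂_k / im ∂_{k+1}, so:

  H_0: rank C_0 − rank ∂_1 = 5 − 4 = 1, and the invariant factors of ∂_1 are all 1, so H_0 ≅ Z.
  H_1: rank ker ∂_1 − rank ∂_2 = (5 − 4) − 0 = 1, and there is no ∂_2, so H_1 ≅ Z.

Hence the Betti numbers are b_0 = 1, b_1 = 1.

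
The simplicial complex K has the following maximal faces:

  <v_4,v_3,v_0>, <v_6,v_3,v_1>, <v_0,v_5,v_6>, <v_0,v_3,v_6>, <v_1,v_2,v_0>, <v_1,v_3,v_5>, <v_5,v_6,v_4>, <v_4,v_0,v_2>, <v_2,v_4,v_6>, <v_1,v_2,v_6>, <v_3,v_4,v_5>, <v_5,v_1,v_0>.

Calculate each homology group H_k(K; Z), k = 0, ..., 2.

Fix the vertex order v_0 < v_1 < v_2 < v_3 < v_4 < v_5 < v_6 and write every simplex with vertices in increasing order. Then dim K = 2 and the simplices of K are:

  0-simplices (7): [v_0], [v_1], [v_2], [v_3], [v_4], [v_5], [v_6]
  1-simplices (18): (18 of them)
  2-simplices (12): (12 of them)

Hence C_0 ≅ Z^7, C_1 ≅ Z^18, C_2 ≅ Z^12.

∂_1: C_1 → C_0 sends each edge [p,q] (with p < q) to q − p. For instance
  ∂[v_3,v_5] = [v_5] − [v_3].
The resulting 7×18 matrix has rank 6, and its Smith normal form has invariant factors (1,1,1,1,1,1).

The boundary map ∂_2: C_2 → C_1 acts by ∂[p,q,r] = [q,r] − [p,r] + [p,q]. For instance
  ∂[v_1,v_3,v_6] = [v_3,v_6] − [v_1,v_6] + [v_1,v_3],
  ∂[v_4,v_5,v_6] = [v_5,v_6] − [v_4,v_6] + [v_4,v_5].
The resulting 18×12 matrix has rank 12, and its Smith normal form has invariant factors (1,1,1,1,1,1,1,1,1,1,1,2).

Computing H_k = (kernel of ∂_k) / (image of ∂_{k+1}):

  H_0: rank C_0 − rank ∂_1 = 7 − 6 = 1, and the invariant factors of ∂_1 are all 1, so H_0 = Z.
  H_1: rank ker ∂_1 − rank ∂_2 = (18 − 6) − 12 = 0, and ∂_2 has invariant factor 2 > 1, so H_1 = Z/2.
  H_2: rank ker ∂_2 − rank ∂_3 = (12 − 12) − 0 = 0, and there is no ∂_3, so H_2 = 0.

(K is a triangulation of the real projective plane RP^2.)

H_0 ≅ Z,  H_1 ≅ Z/2,  H_2 = 0.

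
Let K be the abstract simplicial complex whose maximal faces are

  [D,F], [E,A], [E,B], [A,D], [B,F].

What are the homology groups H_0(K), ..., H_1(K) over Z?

Order the vertices as A < B < D < E < F. Listing each simplex with vertices in this order, K has dimension 1 with simplices:

  0-simplices (5): A, B, D, E, F
  1-simplices (5): AD, AE, BE, BF, DF

Hence C_0 ≅ Z^5, C_1 ≅ Z^5.

∂_1: C_1 → C_0 maps an edge to its endpoints' difference, ∂[p,q] = q − p. For instance
  ∂DF = F − D.
As a 5×5 matrix over Z this has rank 4, with invariant factors (1,1,1,1).

From H_k ≅ ker(∂_k) / im(∂_{k+1}) we obtain:

  H_0: rank C_0 − rank ∂_1 = 5 − 4 = 1, and the invariant factors of ∂_1 are all 1, so H_0 = Z.
  H_1: rank ker ∂_1 − rank ∂_2 = (5 − 4) − 0 = 1, and there is no ∂_2, so H_1 = Z.

H_0 = Z,  H_1 = Z.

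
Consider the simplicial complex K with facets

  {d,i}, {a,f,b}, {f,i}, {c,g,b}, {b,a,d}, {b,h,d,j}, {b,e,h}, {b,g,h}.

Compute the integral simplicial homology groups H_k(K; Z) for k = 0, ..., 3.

H_0 = Z,  H_1 = Z,  H_2 = 0,  H_3 = 0.

We work with the vertex ordering a < b < c < d < e < f < g < h < i < j. The simplices of K, each written with vertices in increasing order, are:

  0-simplices (10): a, b, c, d, e, f, g, h, i, j
  1-simplices (18): ab, ad, af, bc, bd, be, bf, bg, bh, bj, cg, dh, di, dj, eh, fi, gh, hj
  2-simplices (9): abd, abf, bcg, bdh, bdj, beh, bgh, bhj, dhj
  3-simplices (1): bdhj

Hence C_0 ≅ Z^10, C_1 ≅ Z^18, C_2 ≅ Z^9, C_3 ≅ Z^1.

∂_1: C_1 → C_0 maps an edge to its endpoints' difference, ∂[p,q] = q − p. For instance
  ∂gh = h − g.
The resulting 10×18 matrix has rank 9, and its Smith normal form has invariant factors (1,1,1,1,1,1,1,1,1).

The boundary map ∂_2: C_2 → C_1 acts by ∂[p,q,r] = [q,r] − [p,r] + [p,q]. For instance
  ∂bdh = dh − bh + bd,
  ∂bgh = gh − bh + bg.
As a 18×9 matrix over Z this has rank 8, with invariant factors (1,1,1,1,1,1,1,1).

The boundary map ∂_3: C_3 → C_2 sends each 3-simplex σ to the alternating sum Σ_i (−1)^i (σ with its i-th vertex removed). For instance
  ∂bdhj = dhj − bhj + bdj − bdh.
As a 9×1 matrix over Z this has rank 1, with invariant factors (1).

Reading off H_k = ker ∂_k / im ∂_{k+1}:

  H_0: rank C_0 − rank ∂_1 = 10 − 9 = 1, and the invariant factors of ∂_1 are all 1, so H_0 = Z.
  H_1: rank ker ∂_1 − rank ∂_2 = (18 − 9) − 8 = 1, and the invariant factors of ∂_2 are all 1, so H_1 = Z.
  H_2: rank ker ∂_2 − rank ∂_3 = (9 − 8) − 1 = 0, and the invariant factors of ∂_3 are all 1, so H_2 = 0.
  H_3: rank ker ∂_3 − rank ∂_4 = (1 − 1) − 0 = 0, and there is no ∂_4, so H_3 = 0.

As a check, the Euler characteristic is 10 − 18 + 9 − 1 = 0, which agrees with 1 − 1 + 0 − 0 = 0.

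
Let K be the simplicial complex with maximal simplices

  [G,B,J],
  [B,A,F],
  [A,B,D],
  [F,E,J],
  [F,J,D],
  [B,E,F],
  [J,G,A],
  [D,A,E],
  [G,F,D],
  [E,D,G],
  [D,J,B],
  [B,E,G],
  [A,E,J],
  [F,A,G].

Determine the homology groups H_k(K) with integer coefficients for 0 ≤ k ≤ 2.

We work with the vertex ordering A < B < D < E < F < G < J. The simplices of K, each written with vertices in increasing order, are:

  0-simplices (7): A, B, D, E, F, G, J
  1-simplices (21): AB, AD, AE, AF, AG, AJ, BD, BE, BF, BG, BJ, DE, DF, DG, DJ, EF, EG, EJ, FG, FJ, GJ
  2-simplices (14): ABD, ABF, ADE, AEJ, AFG, AGJ, BDJ, BEF, BEG, BGJ, DEG, DFG, DFJ, EFJ

Hence C_0 ≅ Z^7, C_1 ≅ Z^21, C_2 ≅ Z^14.

The boundary map ∂_1: C_1 → C_0 is given by ∂[p,q] = [q] − [p]. For instance
  ∂BD = D − B.
The resulting 7×21 matrix has rank 6, and its Smith normal form has invariant factors (1,1,1,1,1,1).

The boundary map ∂_2: C_2 → C_1 maps a triangle to the signed sum of its edges. For instance
  ∂AGJ = GJ − AJ + AG,
  ∂EFJ = FJ − EJ + EF.
The 21×14 boundary matrix has rank 13 and Smith normal form diag(1,1,1,1,1,1,1,1,1,1,1,1,1).

From H_k ≅ ker(∂_k) / im(∂_{k+1}) we obtain:

  H_0: rank C_0 − rank ∂_1 = 7 − 6 = 1, and the invariant factors of ∂_1 are all 1, so H_0 = Z.
  H_1: rank ker ∂_1 − rank ∂_2 = (21 − 6) − 13 = 2, and the invariant factors of ∂_2 are all 1, so H_1 = Z^2.
  H_2: rank ker ∂_2 − rank ∂_3 = (14 − 13) − 0 = 1, and there is no ∂_3, so H_2 = Z.

H_0 ≅ Z,  H_1 ≅ Z^2,  H_2 ≅ Z.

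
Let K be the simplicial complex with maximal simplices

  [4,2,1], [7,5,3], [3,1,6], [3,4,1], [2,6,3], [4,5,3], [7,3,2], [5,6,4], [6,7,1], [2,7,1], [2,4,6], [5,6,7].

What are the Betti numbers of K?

We work with the vertex ordering 1 < 2 < 3 < 4 < 5 < 6 < 7. The simplices of K, each written with vertices in increasing order, are:

  0-simplices (7): [1], [2], [3], [4], [5], [6], [7]
  1-simplices (18): [1,2], [1,3], [1,4], [1,6], [1,7], [2,3], [2,4], [2,6], [2,7], [3,4], [3,5], [3,6], [3,7], [4,5], [4,6], [5,6], [5,7], [6,7]
  2-simplices (12): [1,2,4], [1,2,7], [1,3,4], [1,3,6], [1,6,7], [2,3,6], [2,3,7], [2,4,6], [3,4,5], [3,5,7], [4,5,6], [5,6,7]

Hence C_0 ≅ Z^7, C_1 ≅ Z^18, C_2 ≅ Z^12.

∂_1: C_1 → C_0 sends each edge [p,q] (with p < q) to q − p.
This gives a 7×18 integer matrix of rank 6; reducing to Smith normal form yields diagonal entries (1,1,1,1,1,1).

∂_2: C_2 → C_1 sends each 2-simplex [p,q,r] to [q,r] − [p,r] + [p,q]. For instance
  ∂[2,3,7] = [3,7] − [2,7] + [2,3],
  ∂[1,2,4] = [2,4] − [1,4] + [1,2].
This gives a 18×12 integer matrix of rank 12; reducing to Smith normal form yields diagonal entries (1,1,1,1,1,1,1,1,1,1,1,2).

From H_k ≅ ker(∂_k) / im(∂_{k+1}) we obtain:

  H_0: rank C_0 − rank ∂_1 = 7 − 6 = 1, and the invariant factors of ∂_1 are all 1, so H_0 = Z.
  H_1: rank ker ∂_1 − rank ∂_2 = (18 − 6) − 12 = 0, and ∂_2 has invariant factor 2 > 1, so H_1 = Z/2Z.
  H_2: rank ker ∂_2 − rank ∂_3 = (12 − 12) − 0 = 0, and there is no ∂_3, so H_2 = 0.

As a check, the Euler characteristic is 7 − 18 + 12 = 1, which agrees with 1 − 0 + 0 = 1.

Hence the Betti numbers are b_0 = 1, b_1 = 0, b_2 = 0.

b_0 = 1, b_1 = 0, b_2 = 0.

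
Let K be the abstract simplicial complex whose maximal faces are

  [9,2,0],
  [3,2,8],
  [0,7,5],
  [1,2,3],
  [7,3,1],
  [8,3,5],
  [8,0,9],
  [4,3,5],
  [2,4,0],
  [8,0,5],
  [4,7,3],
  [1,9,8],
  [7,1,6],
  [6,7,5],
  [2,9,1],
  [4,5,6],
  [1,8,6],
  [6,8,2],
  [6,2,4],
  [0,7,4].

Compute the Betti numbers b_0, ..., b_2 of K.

Take the total order 0 < 1 < 2 < 3 < 4 < 5 < 6 < 7 < 8 < 9 on the vertex set. Then K (dimension 2) consists of the simplices:

  0-simplices (10): [0], [1], [2], [3], [4], [5], [6], [7], [8], [9]
  1-simplices (30): (30 of them)
  2-simplices (20): (20 of them)

giving chain groups C_0 ≅ Z^10, C_1 ≅ Z^30, C_2 ≅ Z^20.

Boundary ∂_1: C_1 → C_0 maps an edge to its endpoints' difference, ∂[p,q] = q − p. For instance
  ∂[5,6] = [6] − [5].
As a 10×30 matrix over Z this has rank 9, with invariant factors (1,1,1,1,1,1,1,1,1).

The boundary map ∂_2: C_2 → C_1 sends each 2-simplex [p,q,r] to [q,r] − [p,r] + [p,q]. For instance
  ∂[2,4,6] = [4,6] − [2,6] + [2,4],
  ∂[1,6,7] = [6,7] − [1,7] + [1,6].
This gives a 30×20 integer matrix of rank 20; reducing to Smith normal form yields diagonal entries (1,1,1,1,1,1,1,1,1,1,1,1,1,1,1,1,1,1,1,2).

Now H_k = ker ∂_k / im ∂_{k+1}, so:

  H_0: rank C_0 − rank ∂_1 = 10 − 9 = 1, and the invariant factors of ∂_1 are all 1, so H_0 ≅ Z.
  H_1: rank ker ∂_1 − rank ∂_2 = (30 − 9) − 20 = 1, and ∂_2 has invariant factor 2 > 1, so H_1 ≅ Z × Z/2.
  H_2: rank ker ∂_2 − rank ∂_3 = (20 − 20) − 0 = 0, and there is no ∂_3, so H_2 ≅ 0.

As a check, the Euler characteristic is 10 − 30 + 20 = 0, which agrees with 1 − 1 + 0 = 0.

Hence the Betti numbers are b_0 = 1, b_1 = 1, b_2 = 0.

b_0 = 1, b_1 = 1, b_2 = 0.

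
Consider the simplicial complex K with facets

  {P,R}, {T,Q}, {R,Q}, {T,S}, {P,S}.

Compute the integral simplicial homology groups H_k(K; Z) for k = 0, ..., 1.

We work with the vertex ordering P < Q < R < S < T. The simplices of K, each written with vertices in increasing order, are:

  0-simplices (5): P, Q, R, S, T
  1-simplices (5): PR, PS, QR, QT, ST

so the chain groups are C_0 ≅ Z^5, C_1 ≅ Z^5.

∂_1: C_1 → C_0 is given by ∂[p,q] = [q] − [p]. For instance
  ∂PR = R − P.
The 5×5 boundary matrix has rank 4 and Smith normal form diag(1,1,1,1).

From H_k ≅ ker(∂_k) / im(∂_{k+1}) we obtain:

  H_0: rank C_0 − rank ∂_1 = 5 − 4 = 1, and the invariant factors of ∂_1 are all 1, so H_0 ≅ Z.
  H_1: rank ker ∂_1 − rank ∂_2 = (5 − 4) − 0 = 1, and there is no ∂_2, so H_1 ≅ Z.

(K is a triangulation of the circle S^1.)

H_0 = Z,  H_1 = Z.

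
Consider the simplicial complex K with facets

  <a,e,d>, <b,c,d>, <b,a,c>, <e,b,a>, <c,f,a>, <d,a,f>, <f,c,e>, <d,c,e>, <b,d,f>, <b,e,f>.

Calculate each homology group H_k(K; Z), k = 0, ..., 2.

H_0 = Z,  H_1 = Z/2Z,  H_2 = 0.

Fix the vertex order a < b < c < d < e < f and write every simplex with vertices in increasing order. Then dim K = 2 and the simplices of K are:

  0-simplices (6): a, b, c, d, e, f
  1-simplices (15): ab, ac, ad, ae, af, bc, bd, be, bf, cd, ce, cf, de, df, ef
  2-simplices (10): abc, abe, acf, ade, adf, bcd, bdf, bef, cde, cef

so the chain groups are C_0 ≅ Z^6, C_1 ≅ Z^15, C_2 ≅ Z^10.

∂_1: C_1 → C_0 maps an edge to its endpoints' difference, ∂[p,q] = q − p.
As a 6×15 matrix over Z this has rank 5, with invariant factors (1,1,1,1,1).

Boundary ∂_2: C_2 → C_1 acts by ∂[p,q,r] = [q,r] − [p,r] + [p,q]. For instance
  ∂cef = ef − cf + ce,
  ∂bcd = cd − bd + bc.
The resulting 15×10 matrix has rank 10, and its Smith normal form has invariant factors (1,1,1,1,1,1,1,1,1,2).

From H_k ≅ ker(∂_k) / im(∂_{k+1}) we obtain:

  H_0: rank C_0 − rank ∂_1 = 6 − 5 = 1, and the invariant factors of ∂_1 are all 1, so H_0 = Z.
  H_1: rank ker ∂_1 − rank ∂_2 = (15 − 5) − 10 = 0, and ∂_2 has invariant factor 2 > 1, so H_1 = Z/2Z.
  H_2: rank ker ∂_2 − rank ∂_3 = (10 − 10) − 0 = 0, and there is no ∂_3, so H_2 = 0.

(K is a triangulation of the real projective plane RP^2.)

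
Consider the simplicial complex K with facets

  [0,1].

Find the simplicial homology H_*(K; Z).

Order the vertices as 0 < 1. Listing each simplex with vertices in this order, K has dimension 1 with simplices:

  0-simplices (2): [0], [1]
  1-simplices (1): [0,1]

so the chain groups are C_0 ≅ Z^2, C_1 ≅ Z^1.

Boundary ∂_1: C_1 → C_0 maps an edge to its endpoints' difference, ∂[p,q] = q − p.
As a 2×1 matrix over Z this has rank 1, with invariant factors (1).

Reading off H_k = ker ∂_k / im ∂_{k+1}:

  H_0: rank C_0 − rank ∂_1 = 2 − 1 = 1, and the invariant factors of ∂_1 are all 1, so H_0 = Z.
  H_1: rank ker ∂_1 − rank ∂_2 = (1 − 1) − 0 = 0, and there is no ∂_2, so H_1 = 0.

As a check, the Euler characteristic is 2 − 1 = 1, which agrees with 1 − 0 = 1.

H_0 = Z,  H_1 = 0.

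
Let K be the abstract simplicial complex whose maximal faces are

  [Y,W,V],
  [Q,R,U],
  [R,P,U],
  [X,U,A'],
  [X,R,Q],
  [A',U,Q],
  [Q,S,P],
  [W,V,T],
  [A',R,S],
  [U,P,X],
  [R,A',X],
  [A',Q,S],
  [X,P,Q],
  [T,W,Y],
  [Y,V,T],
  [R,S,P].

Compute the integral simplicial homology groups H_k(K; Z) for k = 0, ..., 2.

H_0 ≅ Z^2,  H_1 ≅ Z/2Z,  H_2 ≅ Z.

Order the vertices as P < Q < R < S < T < U < V < W < X < Y < A'. Listing each simplex with vertices in this order, K has dimension 2 with simplices:

  0-simplices (11): [P], [Q], [R], [S], [T], [U], [V], [W], [X], [Y], [A']
  1-simplices (24): (24 of them)
  2-simplices (16): [P,Q,S], [P,Q,X], [P,R,S], [P,R,U], [P,U,X], [Q,R,U], [Q,R,X], [Q,S,A'], [Q,U,A'], [R,S,A'], [R,X,A'], [T,V,W], [T,V,Y], [T,W,Y], [U,X,A'], [V,W,Y]

Hence C_0 ≅ Z^11, C_1 ≅ Z^24, C_2 ≅ Z^16.

∂_1: C_1 → C_0 sends each edge [p,q] (with p < q) to q − p. For instance
  ∂[P,R] = [R] − [P].
This gives a 11×24 integer matrix of rank 9; reducing to Smith normal form yields diagonal entries (1,1,1,1,1,1,1,1,1).

Boundary ∂_2: C_2 → C_1 acts by ∂[p,q,r] = [q,r] − [p,r] + [p,q]. For instance
  ∂[P,R,S] = [R,S] − [P,S] + [P,R],
  ∂[P,Q,S] = [Q,S] − [P,S] + [P,Q].
The 24×16 boundary matrix has rank 15 and Smith normal form diag(1,1,1,1,1,1,1,1,1,1,1,1,1,1,2).

Now H_k = ker ∂_k / im ∂_{k+1}, so:

  H_0: rank C_0 − rank ∂_1 = 11 − 9 = 2, and the invariant factors of ∂_1 are all 1, so H_0 ≅ Z^2.
  H_1: rank ker ∂_1 − rank ∂_2 = (24 − 9) − 15 = 0, and ∂_2 has invariant factor 2 > 1, so H_1 ≅ Z/2Z.
  H_2: rank ker ∂_2 − rank ∂_3 = (16 − 15) − 0 = 1, and there is no ∂_3, so H_2 ≅ Z.

As a check, the Euler characteristic is 11 − 24 + 16 = 3, which agrees with 2 − 0 + 1 = 3.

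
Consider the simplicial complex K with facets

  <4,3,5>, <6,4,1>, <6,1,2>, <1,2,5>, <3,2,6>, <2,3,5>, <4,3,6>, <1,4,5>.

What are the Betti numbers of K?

K has 6 vertices, 12 edges, 8 triangles.
rank ∂_0 = 0, rank ∂_1 = 5 ⇒ b_0 = 6 − 0 − 5 = 1; all invariant factors of ∂_1 are 1 so no torsion. So H_0 = Z.
rank ∂_1 = 5, rank ∂_2 = 7 ⇒ b_1 = 12 − 5 − 7 = 0; all invariant factors of ∂_2 are 1 so no torsion. So H_1 = 0.
rank ∂_2 = 7, rank ∂_3 = 0 ⇒ b_2 = 8 − 7 − 0 = 1. So H_2 = Z.

b_0 = 1, b_1 = 0, b_2 = 1.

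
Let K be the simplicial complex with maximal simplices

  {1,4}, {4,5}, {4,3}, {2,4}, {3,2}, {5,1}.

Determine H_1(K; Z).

H_1 ≅ Z^2.

K has 5 vertices, 6 edges.
rank ∂_1 = 4, rank ∂_2 = 0 ⇒ b_1 = 6 − 4 − 0 = 2. So H_1 = Z^2.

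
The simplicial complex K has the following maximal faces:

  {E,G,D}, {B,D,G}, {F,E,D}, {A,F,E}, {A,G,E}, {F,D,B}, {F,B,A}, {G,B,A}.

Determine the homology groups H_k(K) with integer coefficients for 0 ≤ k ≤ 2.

K has 6 vertices, 12 edges, 8 triangles.
rank ∂_0 = 0, rank ∂_1 = 5 ⇒ b_0 = 6 − 0 − 5 = 1; all invariant factors of ∂_1 are 1 so no torsion. So H_0 ≅ Z.
rank ∂_1 = 5, rank ∂_2 = 7 ⇒ b_1 = 12 − 5 − 7 = 0; all invariant factors of ∂_2 are 1 so no torsion. So H_1 ≅ 0.
rank ∂_2 = 7, rank ∂_3 = 0 ⇒ b_2 = 8 − 7 − 0 = 1. So H_2 ≅ Z.

H_0 = Z,  H_1 = 0,  H_2 = Z.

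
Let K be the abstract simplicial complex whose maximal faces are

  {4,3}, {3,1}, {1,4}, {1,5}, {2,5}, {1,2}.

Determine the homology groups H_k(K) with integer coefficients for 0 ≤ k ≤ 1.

H_0 ≅ Z,  H_1 ≅ Z^2.

Take the total order 1 < 2 < 3 < 4 < 5 on the vertex set. Then K (dimension 1) consists of the simplices:

  0-simplices (5): [1], [2], [3], [4], [5]
  1-simplices (6): [1,2], [1,3], [1,4], [1,5], [2,5], [3,4]

so the chain groups are C_0 ≅ Z^5, C_1 ≅ Z^6.

Boundary ∂_1: C_1 → C_0 is given by ∂[p,q] = [q] − [p]. For instance
  ∂[1,3] = [3] − [1].
As a 5×6 matrix over Z this has rank 4, with invariant factors (1,1,1,1).

Reading off H_k = ker ∂_k / im ∂_{k+1}:

  H_0: rank C_0 − rank ∂_1 = 5 − 4 = 1, and the invariant factors of ∂_1 are all 1, so H_0 ≅ Z.
  H_1: rank ker ∂_1 − rank ∂_2 = (6 − 4) − 0 = 2, and there is no ∂_2, so H_1 ≅ Z^2.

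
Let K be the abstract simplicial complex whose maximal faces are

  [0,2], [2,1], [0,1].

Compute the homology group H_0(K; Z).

K has 3 vertices, 3 edges.
rank ∂_0 = 0, rank ∂_1 = 2 ⇒ b_0 = 3 − 0 − 2 = 1; all invariant factors of ∂_1 are 1 so no torsion. So H_0 = Z.

H_0 = Z.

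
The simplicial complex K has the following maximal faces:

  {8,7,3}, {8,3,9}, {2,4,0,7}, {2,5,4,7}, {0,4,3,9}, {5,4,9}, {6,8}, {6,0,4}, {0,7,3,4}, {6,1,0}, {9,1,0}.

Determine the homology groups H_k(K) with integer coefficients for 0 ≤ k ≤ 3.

H_0 = Z,  H_1 = Z,  H_2 = 0,  H_3 = 0.

Fix the vertex order 0 < 1 < 2 < 3 < 4 < 5 < 6 < 7 < 8 < 9 and write every simplex with vertices in increasing order. Then dim K = 3 and the simplices of K are:

  0-simplices (10): [0], [1], [2], [3], [4], [5], [6], [7], [8], [9]
  1-simplices (25): (25 of them)
  2-simplices (19): (19 of them)
  3-simplices (4): [0,2,4,7], [0,3,4,7], [0,3,4,9], [2,4,5,7]

giving chain groups C_0 ≅ Z^10, C_1 ≅ Z^25, C_2 ≅ Z^19, C_3 ≅ Z^4.

∂_1: C_1 → C_0 maps an edge to its endpoints' difference, ∂[p,q] = q − p. For instance
  ∂[2,7] = [7] − [2].
This gives a 10×25 integer matrix of rank 9; reducing to Smith normal form yields diagonal entries (1,1,1,1,1,1,1,1,1).

Boundary ∂_2: C_2 → C_1 sends each 2-simplex [p,q,r] to [q,r] − [p,r] + [p,q]. For instance
  ∂[2,5,7] = [5,7] − [2,7] + [2,5],
  ∂[0,3,9] = [3,9] − [0,9] + [0,3].
The resulting 25×19 matrix has rank 15, and its Smith normal form has invariant factors (1,1,1,1,1,1,1,1,1,1,1,1,1,1,1).

Boundary ∂_3: C_3 → C_2 sends each 3-simplex σ to the alternating sum Σ_i (−1)^i (σ with its i-th vertex removed). For instance
  ∂[0,2,4,7] = [2,4,7] − [0,4,7] + [0,2,7] − [0,2,4],
  ∂[2,4,5,7] = [4,5,7] − [2,5,7] + [2,4,7] − [2,4,5].
The 19×4 boundary matrix has rank 4 and Smith normal form diag(1,1,1,1).

Now H_k = ker ∂_k / im ∂_{k+1}, so:

  H_0: rank C_0 − rank ∂_1 = 10 − 9 = 1, and the invariant factors of ∂_1 are all 1, so H_0 = Z.
  H_1: rank ker ∂_1 − rank ∂_2 = (25 − 9) − 15 = 1, and the invariant factors of ∂_2 are all 1, so H_1 = Z.
  H_2: rank ker ∂_2 − rank ∂_3 = (19 − 15) − 4 = 0, and the invariant factors of ∂_3 are all 1, so H_2 = 0.
  H_3: rank ker ∂_3 − rank ∂_4 = (4 − 4) − 0 = 0, and there is no ∂_4, so H_3 = 0.

As a check, the Euler characteristic is 10 − 25 + 19 − 4 = 0, which agrees with 1 − 1 + 0 − 0 = 0.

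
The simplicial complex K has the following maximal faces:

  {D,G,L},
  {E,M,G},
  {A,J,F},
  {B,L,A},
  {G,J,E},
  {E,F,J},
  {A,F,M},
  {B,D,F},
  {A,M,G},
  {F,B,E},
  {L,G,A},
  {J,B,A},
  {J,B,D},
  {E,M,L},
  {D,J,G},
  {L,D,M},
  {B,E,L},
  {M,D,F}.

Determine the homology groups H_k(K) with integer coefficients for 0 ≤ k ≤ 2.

Take the total order A < B < D < E < F < G < J < L < M on the vertex set. Then K (dimension 2) consists of the simplices:

  0-simplices (9): A, B, D, E, F, G, J, L, M
  1-simplices (27): AB, AF, AG, AJ, AL, AM, BD, BE, BF, BJ, BL, DF, DG, DJ, DL, DM, EF, EG, EJ, EL, EM, FJ, FM, GJ, GL, GM, LM
  2-simplices (18): ABJ, ABL, AFJ, AFM, AGL, AGM, BDF, BDJ, BEF, BEL, DFM, DGJ, DGL, DLM, EFJ, EGJ, EGM, ELM

Hence C_0 ≅ Z^9, C_1 ≅ Z^27, C_2 ≅ Z^18.

Boundary ∂_1: C_1 → C_0 sends each edge [p,q] (with p < q) to q − p. For instance
  ∂GJ = J − G.
As a 9×27 matrix over Z this has rank 8, with invariant factors (1,1,1,1,1,1,1,1).

The boundary map ∂_2: C_2 → C_1 sends each 2-simplex [p,q,r] to [q,r] − [p,r] + [p,q]. For instance
  ∂AFJ = FJ − AJ + AF,
  ∂AFM = FM − AM + AF.
As a 27×18 matrix over Z this has rank 18, with invariant factors (1,1,1,1,1,1,1,1,1,1,1,1,1,1,1,1,1,2).

From H_k ≅ ker(∂_k) / im(∂_{k+1}) we obtain:

  H_0: rank C_0 − rank ∂_1 = 9 − 8 = 1, and the invariant factors of ∂_1 are all 1, so H_0 ≅ Z.
  H_1: rank ker ∂_1 − rank ∂_2 = (27 − 8) − 18 = 1, and ∂_2 has invariant factor 2 > 1, so H_1 ≅ Z ⊕ Z/2.
  H_2: rank ker ∂_2 − rank ∂_3 = (18 − 18) − 0 = 0, and there is no ∂_3, so H_2 ≅ 0.

(K is a triangulation of the Klein bottle.)

H_0 = Z,  H_1 = Z ⊕ Z/2,  H_2 = 0.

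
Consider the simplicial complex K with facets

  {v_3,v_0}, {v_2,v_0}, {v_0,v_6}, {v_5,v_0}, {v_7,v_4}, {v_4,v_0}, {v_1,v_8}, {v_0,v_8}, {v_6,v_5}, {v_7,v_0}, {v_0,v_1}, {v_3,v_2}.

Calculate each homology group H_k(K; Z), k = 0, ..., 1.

H_0 ≅ Z,  H_1 ≅ Z^4.

We work with the vertex ordering v_0 < v_1 < v_2 < v_3 < v_4 < v_5 < v_6 < v_7 < v_8. The simplices of K, each written with vertices in increasing order, are:

  0-simplices (9): [v_0], [v_1], [v_2], [v_3], [v_4], [v_5], [v_6], [v_7], [v_8]
  1-simplices (12): [v_0,v_1], [v_0,v_2], [v_0,v_3], [v_0,v_4], [v_0,v_5], [v_0,v_6], [v_0,v_7], [v_0,v_8], [v_1,v_8], [v_2,v_3], [v_4,v_7], [v_5,v_6]

Hence C_0 ≅ Z^9, C_1 ≅ Z^12.

∂_1: C_1 → C_0 maps an edge to its endpoints' difference, ∂[p,q] = q − p.
The resulting 9×12 matrix has rank 8, and its Smith normal form has invariant factors (1,1,1,1,1,1,1,1).

Computing H_k = (kernel of ∂_k) / (image of ∂_{k+1}):

  H_0: rank C_0 − rank ∂_1 = 9 − 8 = 1, and the invariant factors of ∂_1 are all 1, so H_0 ≅ Z.
  H_1: rank ker ∂_1 − rank ∂_2 = (12 − 8) − 0 = 4, and there is no ∂_2, so H_1 ≅ Z^4.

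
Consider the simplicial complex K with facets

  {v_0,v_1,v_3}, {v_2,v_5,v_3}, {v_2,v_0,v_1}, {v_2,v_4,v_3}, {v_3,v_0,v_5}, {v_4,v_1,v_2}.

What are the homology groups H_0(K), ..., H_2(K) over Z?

K has 6 vertices, 12 edges, 6 triangles.
rank ∂_0 = 0, rank ∂_1 = 5 ⇒ b_0 = 6 − 0 − 5 = 1; all invariant factors of ∂_1 are 1 so no torsion. So H_0 ≅ Z.
rank ∂_1 = 5, rank ∂_2 = 6 ⇒ b_1 = 12 − 5 − 6 = 1; all invariant factors of ∂_2 are 1 so no torsion. So H_1 ≅ Z.
rank ∂_2 = 6, rank ∂_3 = 0 ⇒ b_2 = 6 − 6 − 0 = 0. So H_2 ≅ 0.

H_0 ≅ Z,  H_1 ≅ Z,  H_2 = 0.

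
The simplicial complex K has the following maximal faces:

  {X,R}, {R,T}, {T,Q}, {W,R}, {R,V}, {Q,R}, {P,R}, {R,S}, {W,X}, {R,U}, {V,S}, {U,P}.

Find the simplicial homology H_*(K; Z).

H_0 = Z,  H_1 = Z^4.

Order the vertices as P < Q < R < S < T < U < V < W < X. Listing each simplex with vertices in this order, K has dimension 1 with simplices:

  0-simplices (9): P, Q, R, S, T, U, V, W, X
  1-simplices (12): PR, PU, QR, QT, RS, RT, RU, RV, RW, RX, SV, WX

giving chain groups C_0 ≅ Z^9, C_1 ≅ Z^12.

Boundary ∂_1: C_1 → C_0 sends each edge [p,q] (with p < q) to q − p. For instance
  ∂WX = X − W.
The 9×12 boundary matrix has rank 8 and Smith normal form diag(1,1,1,1,1,1,1,1).

Computing H_k = (kernel of ∂_k) / (image of ∂_{k+1}):

  H_0: rank C_0 − rank ∂_1 = 9 − 8 = 1, and the invariant factors of ∂_1 are all 1, so H_0 ≅ Z.
  H_1: rank ker ∂_1 − rank ∂_2 = (12 − 8) − 0 = 4, and there is no ∂_2, so H_1 ≅ Z^4.

(K is a triangulation of a wedge of 4 circles.)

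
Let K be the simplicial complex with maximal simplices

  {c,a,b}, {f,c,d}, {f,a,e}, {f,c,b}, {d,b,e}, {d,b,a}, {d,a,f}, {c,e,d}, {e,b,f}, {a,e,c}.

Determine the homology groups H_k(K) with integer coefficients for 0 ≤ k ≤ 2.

H_0 ≅ Z,  H_1 ≅ Z/2Z,  H_2 = 0.

We work with the vertex ordering a < b < c < d < e < f. The simplices of K, each written with vertices in increasing order, are:

  0-simplices (6): a, b, c, d, e, f
  1-simplices (15): ab, ac, ad, ae, af, bc, bd, be, bf, cd, ce, cf, de, df, ef
  2-simplices (10): abc, abd, ace, adf, aef, bcf, bde, bef, cde, cdf

giving chain groups C_0 ≅ Z^6, C_1 ≅ Z^15, C_2 ≅ Z^10.

The boundary map ∂_1: C_1 → C_0 sends each edge [p,q] (with p < q) to q − p.
The 6×15 boundary matrix has rank 5 and Smith normal form diag(1,1,1,1,1).

Boundary ∂_2: C_2 → C_1 maps a triangle to the signed sum of its edges. For instance
  ∂cdf = df − cf + cd,
  ∂abc = bc − ac + ab.
As a 15×10 matrix over Z this has rank 10, with invariant factors (1,1,1,1,1,1,1,1,1,2).

Reading off H_k = ker ∂_k / im ∂_{k+1}:

  H_0: rank C_0 − rank ∂_1 = 6 − 5 = 1, and the invariant factors of ∂_1 are all 1, so H_0 ≅ Z.
  H_1: rank ker ∂_1 − rank ∂_2 = (15 − 5) − 10 = 0, and ∂_2 has invariant factor 2 > 1, so H_1 ≅ Z/2Z.
  H_2: rank ker ∂_2 − rank ∂_3 = (10 − 10) − 0 = 0, and there is no ∂_3, so H_2 ≅ 0.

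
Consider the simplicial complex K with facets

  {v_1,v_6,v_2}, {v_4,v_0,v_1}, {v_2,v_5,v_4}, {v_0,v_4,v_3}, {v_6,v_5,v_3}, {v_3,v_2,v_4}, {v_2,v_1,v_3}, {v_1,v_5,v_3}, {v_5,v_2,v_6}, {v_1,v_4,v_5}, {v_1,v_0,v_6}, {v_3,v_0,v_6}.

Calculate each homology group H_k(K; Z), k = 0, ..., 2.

H_0 ≅ Z,  H_1 ≅ Z_2,  H_2 = 0.

K has 7 vertices, 18 edges, 12 triangles.
rank ∂_0 = 0, rank ∂_1 = 6 ⇒ b_0 = 7 − 0 − 6 = 1; all invariant factors of ∂_1 are 1 so no torsion. So H_0 = Z.
rank ∂_1 = 6, rank ∂_2 = 12 ⇒ b_1 = 18 − 6 − 12 = 0; ∂_2 has invariant factor(s) [2] giving torsion. So H_1 = Z_2.
rank ∂_2 = 12, rank ∂_3 = 0 ⇒ b_2 = 12 − 12 − 0 = 0. So H_2 = 0.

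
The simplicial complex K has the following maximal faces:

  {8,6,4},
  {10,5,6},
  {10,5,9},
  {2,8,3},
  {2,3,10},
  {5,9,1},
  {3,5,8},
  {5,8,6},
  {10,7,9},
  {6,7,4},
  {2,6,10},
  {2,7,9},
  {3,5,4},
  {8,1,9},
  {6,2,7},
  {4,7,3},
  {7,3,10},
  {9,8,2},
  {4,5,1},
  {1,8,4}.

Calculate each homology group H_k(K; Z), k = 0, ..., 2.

H_0 ≅ Z,  H_1 ≅ Z ⊕ Z/2,  H_2 = 0.

We work with the vertex ordering 1 < 2 < 3 < 4 < 5 < 6 < 7 < 8 < 9 < 10. The simplices of K, each written with vertices in increasing order, are:

  0-simplices (10): [1], [2], [3], [4], [5], [6], [7], [8], [9], [10]
  1-simplices (30): (30 of them)
  2-simplices (20): (20 of them)

giving chain groups C_0 ≅ Z^10, C_1 ≅ Z^30, C_2 ≅ Z^20.

Boundary ∂_1: C_1 → C_0 is given by ∂[p,q] = [q] − [p]. For instance
  ∂[1,9] = [9] − [1].
As a 10×30 matrix over Z this has rank 9, with invariant factors (1,1,1,1,1,1,1,1,1).

∂_2: C_2 → C_1 maps a triangle to the signed sum of its edges. For instance
  ∂[3,7,10] = [7,10] − [3,10] + [3,7],
  ∂[3,5,8] = [5,8] − [3,8] + [3,5].
This gives a 30×20 integer matrix of rank 20; reducing to Smith normal form yields diagonal entries (1,1,1,1,1,1,1,1,1,1,1,1,1,1,1,1,1,1,1,2).

Reading off H_k = ker ∂_k / im ∂_{k+1}:

  H_0: rank C_0 − rank ∂_1 = 10 − 9 = 1, and the invariant factors of ∂_1 are all 1, so H_0 = Z.
  H_1: rank ker ∂_1 − rank ∂_2 = (30 − 9) − 20 = 1, and ∂_2 has invariant factor 2 > 1, so H_1 = Z ⊕ Z/2.
  H_2: rank ker ∂_2 − rank ∂_3 = (20 − 20) − 0 = 0, and there is no ∂_3, so H_2 = 0.

(K is a triangulation of the Klein bottle.)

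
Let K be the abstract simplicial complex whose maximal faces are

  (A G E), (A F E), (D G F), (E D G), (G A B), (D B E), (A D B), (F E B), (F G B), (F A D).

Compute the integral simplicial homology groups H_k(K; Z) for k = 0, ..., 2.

H_0 ≅ Z,  H_1 ≅ Z/2Z,  H_2 = 0.

We work with the vertex ordering A < B < D < E < F < G. The simplices of K, each written with vertices in increasing order, are:

  0-simplices (6): A, B, D, E, F, G
  1-simplices (15): AB, AD, AE, AF, AG, BD, BE, BF, BG, DE, DF, DG, EF, EG, FG
  2-simplices (10): ABD, ABG, ADF, AEF, AEG, BDE, BEF, BFG, DEG, DFG

giving chain groups C_0 ≅ Z^6, C_1 ≅ Z^15, C_2 ≅ Z^10.

Boundary ∂_1: C_1 → C_0 maps an edge to its endpoints' difference, ∂[p,q] = q − p. For instance
  ∂BE = E − B.
This gives a 6×15 integer matrix of rank 5; reducing to Smith normal form yields diagonal entries (1,1,1,1,1).

∂_2: C_2 → C_1 acts by ∂[p,q,r] = [q,r] − [p,r] + [p,q]. For instance
  ∂AEF = EF − AF + AE,
  ∂AEG = EG − AG + AE.
The resulting 15×10 matrix has rank 10, and its Smith normal form has invariant factors (1,1,1,1,1,1,1,1,1,2).

Now H_k = ker ∂_k / im ∂_{k+1}, so:

  H_0: rank C_0 − rank ∂_1 = 6 − 5 = 1, and the invariant factors of ∂_1 are all 1, so H_0 ≅ Z.
  H_1: rank ker ∂_1 − rank ∂_2 = (15 − 5) − 10 = 0, and ∂_2 has invariant factor 2 > 1, so H_1 ≅ Z/2Z.
  H_2: rank ker ∂_2 − rank ∂_3 = (10 − 10) − 0 = 0, and there is no ∂_3, so H_2 ≅ 0.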